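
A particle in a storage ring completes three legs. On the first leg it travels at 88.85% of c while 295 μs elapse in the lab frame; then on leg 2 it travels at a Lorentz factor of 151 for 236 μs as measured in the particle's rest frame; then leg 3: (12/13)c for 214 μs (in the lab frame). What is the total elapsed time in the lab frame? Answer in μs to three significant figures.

Δt = 3.61×10⁴ μs

Leg 1: 295 μs is already measured in the lab frame.
Leg 2: γ = 151; Δt_2 = 151.0 × 236 = 3.564×10⁴ μs.
Leg 3: 214 μs is already measured in the lab frame.
Total: 295.0 + 3.564×10⁴ + 214.0 μs.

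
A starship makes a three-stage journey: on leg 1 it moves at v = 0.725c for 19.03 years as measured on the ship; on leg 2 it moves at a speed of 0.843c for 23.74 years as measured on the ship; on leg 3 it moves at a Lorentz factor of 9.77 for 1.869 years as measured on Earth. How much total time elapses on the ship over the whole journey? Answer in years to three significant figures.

Leg 1: 19.03 years is already measured on the ship.
Leg 2: 23.74 years is already measured on the ship.
Leg 3: γ = 9.77; τ_3 = 1.869/9.770 = 0.1913 years.
Total: 19.03 + 23.74 + 0.1913 years.

τ = 43.0 years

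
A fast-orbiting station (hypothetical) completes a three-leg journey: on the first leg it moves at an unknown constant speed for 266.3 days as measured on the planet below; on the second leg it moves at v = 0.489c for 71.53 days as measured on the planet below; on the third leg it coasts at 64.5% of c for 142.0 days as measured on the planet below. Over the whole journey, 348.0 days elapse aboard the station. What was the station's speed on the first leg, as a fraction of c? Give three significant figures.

β = 0.747

Leg 1: speed unknown; τ_1 = 266.3/γ_1.
Leg 2: γ = 1/√(1 − 0.489²) = 1/√0.7609 = 1.146; τ_2 = 71.53/1.146 = 62.39 days.
Leg 3: β = 0.645; γ = 1/√(1 − 0.645²) = 1/√0.5840 = 1.309; τ_3 = 142.0/1.309 = 108.5 days.
Total proper time: τ_1 + 62.39 + 108.5 = 348.0, so τ_1 = 348.0 − 170.9 = 177.1 days.
γ_1 = 266.3/177.1 = 1.504; β = √(1 − 1/γ²) = √0.5578.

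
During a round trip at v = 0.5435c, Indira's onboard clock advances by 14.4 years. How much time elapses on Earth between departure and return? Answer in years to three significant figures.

γ = 1/√(1 − 0.5435²) = 1/√0.7046 = 1.191
Earth-frame duration is the dilated interval: Δt = γτ = 1.191 × 14.4 years.

Δt = 17.2 years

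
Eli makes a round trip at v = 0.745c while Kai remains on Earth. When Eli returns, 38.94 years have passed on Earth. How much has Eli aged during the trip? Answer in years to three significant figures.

γ = 1/√(1 − 0.745²) = 1/√0.4450 = 1.499
Eli's clock measures proper time along the trip: τ = Δt/γ = 38.94/1.499 years.

τ = 26.0 years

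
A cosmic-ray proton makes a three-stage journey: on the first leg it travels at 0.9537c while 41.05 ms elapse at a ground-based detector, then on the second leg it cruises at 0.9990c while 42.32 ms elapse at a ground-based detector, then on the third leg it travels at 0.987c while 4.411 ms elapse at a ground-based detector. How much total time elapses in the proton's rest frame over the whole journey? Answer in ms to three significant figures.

Leg 1: γ = 1/√(1 − 0.9537²) = 1/√0.09046 = 3.325; τ_1 = 41.05/3.325 = 12.35 ms.
Leg 2: γ = 1/√(1 − 0.9990²) = 1/√0.001999 = 22.37; τ_2 = 42.32/22.37 = 1.892 ms.
Leg 3: γ = 1/√(1 − 0.987²) = 1/√0.02583 = 6.222; τ_3 = 4.411/6.222 = 0.7089 ms.
Total: 12.35 + 1.892 + 0.7089 ms.

τ = 14.9 ms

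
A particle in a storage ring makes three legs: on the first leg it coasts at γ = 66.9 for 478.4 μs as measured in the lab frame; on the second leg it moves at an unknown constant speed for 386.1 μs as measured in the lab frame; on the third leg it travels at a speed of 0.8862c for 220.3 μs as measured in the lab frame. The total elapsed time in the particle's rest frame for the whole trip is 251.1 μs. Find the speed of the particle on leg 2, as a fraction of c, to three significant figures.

β = 0.930

Leg 1: γ = 66.9; τ_1 = 478.4/66.90 = 7.151 μs.
Leg 2: speed unknown; τ_2 = 386.1/γ_2.
Leg 3: γ = 1/√(1 − 0.8862²) = 1/√0.2146 = 2.158; τ_3 = 220.3/2.158 = 102.1 μs.
Total proper time: 7.151 + τ_2 + 102.1 = 251.1, so τ_2 = 251.1 − 109.2 = 141.9 μs.
γ_2 = 386.1/141.9 = 2.721; β = √(1 − 1/γ²) = √0.8650.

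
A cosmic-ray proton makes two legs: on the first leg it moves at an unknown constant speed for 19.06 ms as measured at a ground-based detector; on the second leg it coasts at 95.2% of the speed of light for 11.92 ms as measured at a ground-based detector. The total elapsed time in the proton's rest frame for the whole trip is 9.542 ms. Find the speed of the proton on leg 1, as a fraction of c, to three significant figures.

β = 0.951

Leg 1: speed unknown; τ_1 = 19.06/γ_1.
Leg 2: β = 0.952; γ = 1/√(1 − 0.952²) = 1/√0.09370 = 3.267; τ_2 = 11.92/3.267 = 3.649 ms.
Total proper time: τ_1 + 3.649 = 9.542, so τ_1 = 9.542 − 3.649 = 5.893 ms.
γ_1 = 19.06/5.893 = 3.234; β = √(1 − 1/γ²) = √0.9044.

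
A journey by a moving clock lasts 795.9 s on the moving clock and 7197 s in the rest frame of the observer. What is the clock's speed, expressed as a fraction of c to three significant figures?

β = 0.994

The proper time is measured on the moving clock (both events occur at the clock's location); Δt is measured in the rest frame of the observer. γ = Δt/τ = 7197/795.9 = 9.043.
β = √(1 − 1/γ²) = √(1 − 0.01223) = √0.9878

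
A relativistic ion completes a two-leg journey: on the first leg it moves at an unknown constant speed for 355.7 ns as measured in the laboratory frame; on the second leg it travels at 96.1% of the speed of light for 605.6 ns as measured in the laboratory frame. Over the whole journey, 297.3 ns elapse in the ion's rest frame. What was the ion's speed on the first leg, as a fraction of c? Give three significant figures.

β = 0.931

Leg 1: speed unknown; τ_1 = 355.7/γ_1.
Leg 2: β = 0.961; γ = 1/√(1 − 0.961²) = 1/√0.07648 = 3.616; τ_2 = 605.6/3.616 = 167.5 ns.
Total proper time: τ_1 + 167.5 = 297.3, so τ_1 = 297.3 − 167.5 = 129.8 ns.
γ_1 = 355.7/129.8 = 2.740; β = √(1 − 1/γ²) = √0.8668.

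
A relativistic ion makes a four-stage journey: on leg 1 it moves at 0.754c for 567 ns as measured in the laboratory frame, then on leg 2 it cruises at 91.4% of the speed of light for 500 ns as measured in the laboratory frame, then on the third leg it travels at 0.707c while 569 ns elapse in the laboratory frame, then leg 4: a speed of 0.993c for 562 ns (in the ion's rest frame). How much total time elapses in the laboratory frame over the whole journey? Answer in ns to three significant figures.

Δt = 6390 ns

Leg 1: 567 ns is already measured in the laboratory frame.
Leg 2: 500 ns is already measured in the laboratory frame.
Leg 3: 569 ns is already measured in the laboratory frame.
Leg 4: γ = 1/√(1 − 0.993²) = 1/√0.01395 = 8.466; Δt_4 = 8.466 × 562 = 4758 ns.
Total: 567.0 + 500.0 + 569.0 + 4758 ns.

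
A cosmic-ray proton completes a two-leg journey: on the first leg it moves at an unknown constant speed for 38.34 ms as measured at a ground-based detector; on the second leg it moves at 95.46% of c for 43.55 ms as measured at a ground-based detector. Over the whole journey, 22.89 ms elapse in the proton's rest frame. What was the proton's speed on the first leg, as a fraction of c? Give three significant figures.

Leg 1: speed unknown; τ_1 = 38.34/γ_1.
Leg 2: β = 0.9546; γ = 1/√(1 − 0.9546²) = 1/√0.08874 = 3.357; τ_2 = 43.55/3.357 = 12.97 ms.
Total proper time: τ_1 + 12.97 = 22.89, so τ_1 = 22.89 − 12.97 = 9.917 ms.
γ_1 = 38.34/9.917 = 3.866; β = √(1 − 1/γ²) = √0.9331.

β = 0.966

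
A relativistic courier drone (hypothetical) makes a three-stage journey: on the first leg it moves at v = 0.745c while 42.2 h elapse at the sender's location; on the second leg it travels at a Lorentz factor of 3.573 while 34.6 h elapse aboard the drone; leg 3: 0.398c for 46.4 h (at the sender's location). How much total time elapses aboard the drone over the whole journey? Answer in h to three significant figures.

Leg 1: γ = 1/√(1 − 0.745²) = 1/√0.4450 = 1.499; τ_1 = 42.2/1.499 = 28.15 h.
Leg 2: 34.6 h is already measured aboard the drone.
Leg 3: γ = 1/√(1 − 0.398²) = 1/√0.8416 = 1.090; τ_3 = 46.4/1.090 = 42.57 h.
Total: 28.15 + 34.60 + 42.57 h.

τ = 105 h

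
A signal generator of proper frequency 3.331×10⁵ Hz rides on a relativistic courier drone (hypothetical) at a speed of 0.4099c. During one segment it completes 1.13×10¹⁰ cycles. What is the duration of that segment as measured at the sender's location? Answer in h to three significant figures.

γ = 1/√(1 − 0.4099²) = 1/√0.8320 = 1.096
Proper time for N cycles: τ = N/f = 1.13×10¹⁰/(3.331×10⁵) = 3.392×10⁴ s = 9.423 h.
Lab-frame duration Δt = γτ = 1.096 × 9.423 = 10.33 h.

Δt = 10.3 h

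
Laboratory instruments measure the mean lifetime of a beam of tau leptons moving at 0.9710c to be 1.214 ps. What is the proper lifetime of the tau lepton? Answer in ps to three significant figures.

τ₀ = 0.290 ps

γ = 1/√(1 − 0.9710²) = 1/√0.05716 = 4.183
The lab-frame lifetime is the dilated interval; the proper lifetime is τ₀ = Δt/γ = 1.214/4.183 ps.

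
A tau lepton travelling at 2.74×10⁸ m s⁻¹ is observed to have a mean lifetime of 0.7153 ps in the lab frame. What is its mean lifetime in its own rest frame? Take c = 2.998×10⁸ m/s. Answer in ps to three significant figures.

β = 2.74×10⁸/2.998×10⁸ = 0.9139; γ = 1/√(1 − 0.9139²) = 2.464
The lab-frame lifetime is the dilated interval; the proper lifetime is τ₀ = Δt/γ = 0.7153/2.464 ps.

τ₀ = 0.290 ps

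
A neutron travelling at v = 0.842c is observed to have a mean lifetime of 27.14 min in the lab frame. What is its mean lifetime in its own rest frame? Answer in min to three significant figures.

τ₀ = 14.6 min

γ = 1/√(1 − 0.842²) = 1/√0.2910 = 1.854
The lab-frame lifetime is the dilated interval; the proper lifetime is τ₀ = Δt/γ = 27.14/1.854 min.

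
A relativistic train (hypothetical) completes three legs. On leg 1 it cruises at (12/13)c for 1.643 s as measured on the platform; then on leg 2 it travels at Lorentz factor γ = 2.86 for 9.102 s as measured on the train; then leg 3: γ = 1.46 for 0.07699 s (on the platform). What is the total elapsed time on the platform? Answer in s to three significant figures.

Δt = 27.8 s

Leg 1: 1.643 s is already measured on the platform.
Leg 2: γ = 2.86; Δt_2 = 2.860 × 9.102 = 26.03 s.
Leg 3: 0.07699 s is already measured on the platform.
Total: 1.643 + 26.03 + 0.07699 s.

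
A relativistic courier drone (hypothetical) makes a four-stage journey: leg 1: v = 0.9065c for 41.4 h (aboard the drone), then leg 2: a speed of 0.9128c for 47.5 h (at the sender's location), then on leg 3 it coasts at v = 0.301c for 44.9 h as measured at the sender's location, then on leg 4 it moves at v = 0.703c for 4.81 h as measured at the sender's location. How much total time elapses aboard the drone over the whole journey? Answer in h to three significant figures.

τ = 107 h

Leg 1: 41.4 h is already measured aboard the drone.
Leg 2: γ = 1/√(1 − 0.9128²) = 1/√0.1668 = 2.449; τ_2 = 47.5/2.449 = 19.40 h.
Leg 3: γ = 1/√(1 − 0.301²) = 1/√0.9094 = 1.049; τ_3 = 44.9/1.049 = 42.82 h.
Leg 4: γ = 1/√(1 − 0.703²) = 1/√0.5058 = 1.406; τ_4 = 4.81/1.406 = 3.421 h.
Total: 41.40 + 19.40 + 42.82 + 3.421 h.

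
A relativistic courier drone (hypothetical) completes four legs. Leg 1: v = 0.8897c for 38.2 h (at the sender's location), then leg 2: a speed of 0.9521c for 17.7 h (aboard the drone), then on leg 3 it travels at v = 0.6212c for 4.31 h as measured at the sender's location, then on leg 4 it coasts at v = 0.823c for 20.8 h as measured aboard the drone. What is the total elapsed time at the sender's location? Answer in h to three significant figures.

Δt = 137 h

Leg 1: 38.2 h is already measured at the sender's location.
Leg 2: γ = 1/√(1 − 0.9521²) = 1/√0.09351 = 3.270; Δt_2 = 3.270 × 17.7 = 57.88 h.
Leg 3: 4.31 h is already measured at the sender's location.
Leg 4: γ = 1/√(1 − 0.823²) = 1/√0.3227 = 1.760; Δt_4 = 1.760 × 20.8 = 36.62 h.
Total: 38.20 + 57.88 + 4.310 + 36.62 h.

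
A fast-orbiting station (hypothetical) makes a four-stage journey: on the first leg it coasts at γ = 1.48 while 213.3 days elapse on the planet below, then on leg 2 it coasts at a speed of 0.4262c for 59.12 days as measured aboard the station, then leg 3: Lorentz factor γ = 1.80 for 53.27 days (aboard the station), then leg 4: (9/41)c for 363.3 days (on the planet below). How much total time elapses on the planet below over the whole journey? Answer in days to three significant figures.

Leg 1: 213.3 days is already measured on the planet below.
Leg 2: γ = 1/√(1 − 0.4262²) = 1/√0.8184 = 1.105; Δt_2 = 1.105 × 59.12 = 65.35 days.
Leg 3: γ = 1.80; Δt_3 = 1.800 × 53.27 = 95.89 days.
Leg 4: 363.3 days is already measured on the planet below.
Total: 213.3 + 65.35 + 95.89 + 363.3 days.

Δt = 738 days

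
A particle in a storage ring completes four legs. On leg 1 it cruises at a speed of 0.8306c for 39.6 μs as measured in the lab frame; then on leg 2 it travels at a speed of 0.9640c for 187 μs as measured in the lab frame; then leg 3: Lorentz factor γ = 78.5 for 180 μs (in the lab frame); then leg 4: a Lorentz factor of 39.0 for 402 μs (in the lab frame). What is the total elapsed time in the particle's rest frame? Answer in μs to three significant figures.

Leg 1: γ = 1/√(1 − 0.8306²) = 1/√0.3101 = 1.796; τ_1 = 39.6/1.796 = 22.05 μs.
Leg 2: γ = 1/√(1 − 0.9640²) = 1/√0.07070 = 3.761; τ_2 = 187/3.761 = 49.72 μs.
Leg 3: γ = 78.5; τ_3 = 180/78.50 = 2.293 μs.
Leg 4: γ = 39.0; τ_4 = 402/39.00 = 10.31 μs.
Total: 22.05 + 49.72 + 2.293 + 10.31 μs.

τ = 84.4 μs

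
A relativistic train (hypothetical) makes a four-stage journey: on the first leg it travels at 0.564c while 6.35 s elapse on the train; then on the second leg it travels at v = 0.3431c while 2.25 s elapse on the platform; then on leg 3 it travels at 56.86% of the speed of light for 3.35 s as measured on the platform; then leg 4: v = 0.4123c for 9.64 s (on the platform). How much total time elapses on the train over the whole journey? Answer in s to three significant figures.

Leg 1: 6.35 s is already measured on the train.
Leg 2: γ = 1/√(1 − 0.3431²) = 1/√0.8823 = 1.065; τ_2 = 2.25/1.065 = 2.113 s.
Leg 3: β = 0.5686; γ = 1/√(1 − 0.5686²) = 1/√0.6767 = 1.216; τ_3 = 3.35/1.216 = 2.756 s.
Leg 4: γ = 1/√(1 − 0.4123²) = 1/√0.8300 = 1.098; τ_4 = 9.64/1.098 = 8.783 s.
Total: 6.350 + 2.113 + 2.756 + 8.783 s.

τ = 20.0 s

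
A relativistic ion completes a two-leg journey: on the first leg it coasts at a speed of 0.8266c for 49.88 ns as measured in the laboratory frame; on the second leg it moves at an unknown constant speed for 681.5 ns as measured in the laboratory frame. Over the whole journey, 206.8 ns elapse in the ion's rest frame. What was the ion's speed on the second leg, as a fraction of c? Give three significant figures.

Leg 1: γ = 1/√(1 − 0.8266²) = 1/√0.3167 = 1.777; τ_1 = 49.88/1.777 = 28.07 ns.
Leg 2: speed unknown; τ_2 = 681.5/γ_2.
Total proper time: 28.07 + τ_2 = 206.8, so τ_2 = 206.8 − 28.07 = 178.7 ns.
γ_2 = 681.5/178.7 = 3.813; β = √(1 − 1/γ²) = √0.9312.

β = 0.965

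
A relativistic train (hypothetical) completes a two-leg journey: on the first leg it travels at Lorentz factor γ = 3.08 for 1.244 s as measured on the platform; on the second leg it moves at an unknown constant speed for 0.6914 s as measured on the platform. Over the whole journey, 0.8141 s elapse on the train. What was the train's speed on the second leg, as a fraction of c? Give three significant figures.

β = 0.805

Leg 1: γ = 3.08; τ_1 = 1.244/3.080 = 0.4039 s.
Leg 2: speed unknown; τ_2 = 0.6914/γ_2.
Total proper time: 0.4039 + τ_2 = 0.8141, so τ_2 = 0.8141 − 0.4039 = 0.4102 s.
γ_2 = 0.6914/0.4102 = 1.686; β = √(1 − 1/γ²) = √0.6480.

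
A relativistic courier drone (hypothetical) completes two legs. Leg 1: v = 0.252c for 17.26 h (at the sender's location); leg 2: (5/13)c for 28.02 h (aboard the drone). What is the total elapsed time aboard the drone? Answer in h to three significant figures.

τ = 44.7 h

Leg 1: γ = 1/√(1 − 0.252²) = 1/√0.9365 = 1.033; τ_1 = 17.26/1.033 = 16.70 h.
Leg 2: 28.02 h is already measured aboard the drone.
Total: 16.70 + 28.02 h.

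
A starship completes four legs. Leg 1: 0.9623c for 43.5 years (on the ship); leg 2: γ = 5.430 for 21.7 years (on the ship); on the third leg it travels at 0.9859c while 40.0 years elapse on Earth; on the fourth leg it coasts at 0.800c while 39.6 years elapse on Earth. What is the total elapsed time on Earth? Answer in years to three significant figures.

Δt = 357 years

Leg 1: γ = 1/√(1 − 0.9623²) = 1/√0.07398 = 3.677; Δt_1 = 3.677 × 43.5 = 159.9 years.
Leg 2: γ = 5.430; Δt_2 = 5.430 × 21.7 = 117.8 years.
Leg 3: 40.0 years is already measured on Earth.
Leg 4: 39.6 years is already measured on Earth.
Total: 159.9 + 117.8 + 40.00 + 39.60 years.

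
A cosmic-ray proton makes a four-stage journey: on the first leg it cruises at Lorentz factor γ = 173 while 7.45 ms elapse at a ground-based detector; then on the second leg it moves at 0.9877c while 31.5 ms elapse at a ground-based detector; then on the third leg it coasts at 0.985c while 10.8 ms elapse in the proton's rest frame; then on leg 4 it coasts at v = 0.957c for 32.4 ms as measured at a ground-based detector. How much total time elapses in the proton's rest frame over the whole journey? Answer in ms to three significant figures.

Leg 1: γ = 173; τ_1 = 7.45/173.0 = 0.04306 ms.
Leg 2: γ = 1/√(1 − 0.9877²) = 1/√0.02445 = 6.395; τ_2 = 31.5/6.395 = 4.925 ms.
Leg 3: 10.8 ms is already measured in the proton's rest frame.
Leg 4: γ = 1/√(1 − 0.957²) = 1/√0.08415 = 3.447; τ_4 = 32.4/3.447 = 9.399 ms.
Total: 0.04306 + 4.925 + 10.80 + 9.399 ms.

τ = 25.2 ms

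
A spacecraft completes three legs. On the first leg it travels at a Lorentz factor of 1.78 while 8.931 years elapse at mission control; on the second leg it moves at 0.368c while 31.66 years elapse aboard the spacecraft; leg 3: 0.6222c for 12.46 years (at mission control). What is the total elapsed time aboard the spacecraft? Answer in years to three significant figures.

τ = 46.4 years

Leg 1: γ = 1.78; τ_1 = 8.931/1.780 = 5.017 years.
Leg 2: 31.66 years is already measured aboard the spacecraft.
Leg 3: γ = 1/√(1 − 0.6222²) = 1/√0.6129 = 1.277; τ_3 = 12.46/1.277 = 9.754 years.
Total: 5.017 + 31.66 + 9.754 years.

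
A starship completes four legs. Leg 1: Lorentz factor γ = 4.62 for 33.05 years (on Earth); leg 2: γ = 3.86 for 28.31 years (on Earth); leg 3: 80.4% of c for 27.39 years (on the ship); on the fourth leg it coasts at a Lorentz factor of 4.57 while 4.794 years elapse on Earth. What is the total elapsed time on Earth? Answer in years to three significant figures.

Leg 1: 33.05 years is already measured on Earth.
Leg 2: 28.31 years is already measured on Earth.
Leg 3: β = 0.804; γ = 1/√(1 − 0.804²) = 1/√0.3536 = 1.682; Δt_3 = 1.682 × 27.39 = 46.06 years.
Leg 4: 4.794 years is already measured on Earth.
Total: 33.05 + 28.31 + 46.06 + 4.794 years.

Δt = 112 years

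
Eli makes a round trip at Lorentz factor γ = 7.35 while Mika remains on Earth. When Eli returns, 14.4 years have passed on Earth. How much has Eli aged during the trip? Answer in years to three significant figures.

τ = 1.96 years

γ = 7.35
Eli's clock measures proper time along the trip: τ = Δt/γ = 14.4/7.350 years.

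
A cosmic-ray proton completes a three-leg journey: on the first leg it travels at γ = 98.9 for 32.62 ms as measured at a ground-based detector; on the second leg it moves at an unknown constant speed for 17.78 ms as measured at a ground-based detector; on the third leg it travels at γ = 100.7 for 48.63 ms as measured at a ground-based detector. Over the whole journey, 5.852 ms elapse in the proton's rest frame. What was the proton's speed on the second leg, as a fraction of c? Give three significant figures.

Leg 1: γ = 98.9; τ_1 = 32.62/98.90 = 0.3298 ms.
Leg 2: speed unknown; τ_2 = 17.78/γ_2.
Leg 3: γ = 100.7; τ_3 = 48.63/100.7 = 0.4829 ms.
Total proper time: 0.3298 + τ_2 + 0.4829 = 5.852, so τ_2 = 5.852 − 0.8127 = 5.039 ms.
γ_2 = 17.78/5.039 = 3.528; β = √(1 − 1/γ²) = √0.9197.

β = 0.959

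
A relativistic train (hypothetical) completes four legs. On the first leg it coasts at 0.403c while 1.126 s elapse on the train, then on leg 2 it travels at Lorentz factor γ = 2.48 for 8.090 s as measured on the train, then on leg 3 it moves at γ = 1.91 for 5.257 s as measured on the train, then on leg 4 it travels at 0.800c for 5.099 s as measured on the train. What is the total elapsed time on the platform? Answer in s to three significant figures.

Leg 1: γ = 1/√(1 − 0.403²) = 1/√0.8376 = 1.093; Δt_1 = 1.093 × 1.126 = 1.230 s.
Leg 2: γ = 2.48; Δt_2 = 2.480 × 8.090 = 20.06 s.
Leg 3: γ = 1.91; Δt_3 = 1.910 × 5.257 = 10.04 s.
Leg 4: γ = 1/√(1 − 0.800²) = 5/3 ≈ 1.667; Δt_4 = 1.667 × 5.099 = 8.498 s.
Total: 1.230 + 20.06 + 10.04 + 8.498 s.

Δt = 39.8 s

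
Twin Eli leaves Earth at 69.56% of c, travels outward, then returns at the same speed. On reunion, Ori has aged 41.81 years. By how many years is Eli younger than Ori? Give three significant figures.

β = 0.6956; γ = 1/√(1 − 0.6956²) = 1/√0.5161 = 1.392
Eli's elapsed proper time: τ = 41.81/1.392 = 30.04 years.
Age gap = Δt − τ = 41.81 − 30.04 years.

Δt − τ = 11.8 years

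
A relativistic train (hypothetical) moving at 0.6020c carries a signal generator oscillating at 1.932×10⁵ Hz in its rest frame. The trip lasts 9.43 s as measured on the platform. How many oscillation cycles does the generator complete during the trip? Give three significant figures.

N = 1.45×10⁶

γ = 1/√(1 − 0.6020²) = 1/√0.6376 = 1.252
The oscillator's own cycle count is N = f × τ where τ is the proper time on the train. τ = Δt/γ = 9.43/1.252 = 7.530 s = 7.530×10⁰ s.
N = 1.932×10⁵ × 7.530×10⁰ = 1.455×10⁶.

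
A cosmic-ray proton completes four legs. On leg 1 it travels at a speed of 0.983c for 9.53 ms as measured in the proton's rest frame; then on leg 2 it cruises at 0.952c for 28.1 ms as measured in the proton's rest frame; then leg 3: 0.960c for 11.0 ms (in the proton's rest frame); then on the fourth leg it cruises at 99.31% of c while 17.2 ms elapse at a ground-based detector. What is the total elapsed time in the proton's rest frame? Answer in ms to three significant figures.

Leg 1: 9.53 ms is already measured in the proton's rest frame.
Leg 2: 28.1 ms is already measured in the proton's rest frame.
Leg 3: 11.0 ms is already measured in the proton's rest frame.
Leg 4: β = 0.9931; γ = 1/√(1 − 0.9931²) = 1/√0.01375 = 8.527; τ_4 = 17.2/8.527 = 2.017 ms.
Total: 9.530 + 28.10 + 11.00 + 2.017 ms.

τ = 50.6 ms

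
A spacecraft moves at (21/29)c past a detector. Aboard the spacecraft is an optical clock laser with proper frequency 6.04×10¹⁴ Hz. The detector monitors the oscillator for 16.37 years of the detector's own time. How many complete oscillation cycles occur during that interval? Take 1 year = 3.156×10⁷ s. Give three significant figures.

γ = 1/√(1 − (21/29)²) = 29/20 = 1.450
During 16.37 years of lab time, the oscillator's proper time advances by τ = Δt/γ = 16.37/1.450 = 11.29 years = 3.563×10⁸ s.
N = f × τ = 6.04×10¹⁴ × 3.563×10⁸ = 2.152×10²³.

N = 2.15×10²³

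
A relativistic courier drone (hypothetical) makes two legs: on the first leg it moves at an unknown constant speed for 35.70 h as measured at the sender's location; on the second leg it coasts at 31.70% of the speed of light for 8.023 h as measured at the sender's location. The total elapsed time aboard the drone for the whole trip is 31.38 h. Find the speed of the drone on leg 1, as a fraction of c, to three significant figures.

Leg 1: speed unknown; τ_1 = 35.70/γ_1.
Leg 2: β = 0.3170; γ = 1/√(1 − 0.3170²) = 1/√0.8995 = 1.054; τ_2 = 8.023/1.054 = 7.609 h.
Total proper time: τ_1 + 7.609 = 31.38, so τ_1 = 31.38 − 7.609 = 23.77 h.
γ_1 = 35.70/23.77 = 1.502; β = √(1 − 1/γ²) = √0.5566.

β = 0.746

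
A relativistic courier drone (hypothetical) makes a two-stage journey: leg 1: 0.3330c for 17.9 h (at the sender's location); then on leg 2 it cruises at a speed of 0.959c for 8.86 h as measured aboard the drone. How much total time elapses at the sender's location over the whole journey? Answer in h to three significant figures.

Leg 1: 17.9 h is already measured at the sender's location.
Leg 2: γ = 1/√(1 − 0.959²) = 1/√0.08032 = 3.529; Δt_2 = 3.529 × 8.86 = 31.26 h.
Total: 17.90 + 31.26 h.

Δt = 49.2 h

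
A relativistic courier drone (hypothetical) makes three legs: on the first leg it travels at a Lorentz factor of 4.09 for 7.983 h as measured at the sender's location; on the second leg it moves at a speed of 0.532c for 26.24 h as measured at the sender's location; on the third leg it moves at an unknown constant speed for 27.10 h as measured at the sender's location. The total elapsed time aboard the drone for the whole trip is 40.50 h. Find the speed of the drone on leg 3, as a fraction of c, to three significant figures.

β = 0.798

Leg 1: γ = 4.09; τ_1 = 7.983/4.090 = 1.952 h.
Leg 2: γ = 1/√(1 − 0.532²) = 1/√0.7170 = 1.181; τ_2 = 26.24/1.181 = 22.22 h.
Leg 3: speed unknown; τ_3 = 27.10/γ_3.
Total proper time: 1.952 + 22.22 + τ_3 = 40.50, so τ_3 = 40.50 − 24.17 = 16.33 h.
γ_3 = 27.10/16.33 = 1.660; β = √(1 − 1/γ²) = √0.6369.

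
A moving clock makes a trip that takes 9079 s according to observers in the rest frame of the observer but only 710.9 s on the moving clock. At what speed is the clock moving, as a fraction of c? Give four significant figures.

v = 0.9969c

The proper time is measured on the moving clock (both events occur at the clock's location); Δt is measured in the rest frame of the observer. γ = Δt/τ = 9079/710.9 = 12.77.
β = √(1 − 1/γ²) = √(1 − 0.006131) = √0.9939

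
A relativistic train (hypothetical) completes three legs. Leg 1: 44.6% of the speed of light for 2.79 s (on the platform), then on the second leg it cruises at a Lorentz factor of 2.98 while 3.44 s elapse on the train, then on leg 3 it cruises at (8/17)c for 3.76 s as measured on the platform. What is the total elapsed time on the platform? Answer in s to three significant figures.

Leg 1: 2.79 s is already measured on the platform.
Leg 2: γ = 2.98; Δt_2 = 2.980 × 3.44 = 10.25 s.
Leg 3: 3.76 s is already measured on the platform.
Total: 2.790 + 10.25 + 3.760 s.

Δt = 16.8 s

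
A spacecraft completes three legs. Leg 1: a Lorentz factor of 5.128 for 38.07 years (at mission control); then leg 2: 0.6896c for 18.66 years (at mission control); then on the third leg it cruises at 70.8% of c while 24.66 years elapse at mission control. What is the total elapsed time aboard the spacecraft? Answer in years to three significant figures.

τ = 38.4 years

Leg 1: γ = 5.128; τ_1 = 38.07/5.128 = 7.424 years.
Leg 2: γ = 1/√(1 − 0.6896²) = 1/√0.5245 = 1.381; τ_2 = 18.66/1.381 = 13.51 years.
Leg 3: β = 0.708; γ = 1/√(1 − 0.708²) = 1/√0.4987 = 1.416; τ_3 = 24.66/1.416 = 17.42 years.
Total: 7.424 + 13.51 + 17.42 years.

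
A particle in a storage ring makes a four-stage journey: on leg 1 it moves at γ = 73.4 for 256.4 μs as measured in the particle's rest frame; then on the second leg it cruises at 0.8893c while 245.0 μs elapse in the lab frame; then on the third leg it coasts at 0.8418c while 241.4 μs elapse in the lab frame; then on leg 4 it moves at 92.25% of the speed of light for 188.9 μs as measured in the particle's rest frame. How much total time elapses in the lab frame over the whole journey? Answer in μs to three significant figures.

Δt = 1.98×10⁴ μs

Leg 1: γ = 73.4; Δt_1 = 73.40 × 256.4 = 1.882×10⁴ μs.
Leg 2: 245.0 μs is already measured in the lab frame.
Leg 3: 241.4 μs is already measured in the lab frame.
Leg 4: β = 0.9225; γ = 1/√(1 − 0.9225²) = 1/√0.1490 = 2.591; Δt_4 = 2.591 × 188.9 = 489.4 μs.
Total: 1.882×10⁴ + 245.0 + 241.4 + 489.4 μs.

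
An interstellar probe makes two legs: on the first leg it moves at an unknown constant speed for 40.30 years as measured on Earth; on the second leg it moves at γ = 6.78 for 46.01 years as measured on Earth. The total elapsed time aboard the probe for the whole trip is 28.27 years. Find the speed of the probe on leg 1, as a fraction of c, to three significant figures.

β = 0.846

Leg 1: speed unknown; τ_1 = 40.30/γ_1.
Leg 2: γ = 6.78; τ_2 = 46.01/6.780 = 6.786 years.
Total proper time: τ_1 + 6.786 = 28.27, so τ_1 = 28.27 − 6.786 = 21.48 years.
γ_1 = 40.30/21.48 = 1.876; β = √(1 − 1/γ²) = √0.7158.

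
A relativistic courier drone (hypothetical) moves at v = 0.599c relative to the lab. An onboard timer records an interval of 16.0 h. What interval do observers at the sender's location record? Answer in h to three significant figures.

Δt = 20.0 h

γ = 1/√(1 − 0.599²) = 1/√0.6412 = 1.249
The interval measured aboard the drone is the proper time (both events occur at the same place in that frame); the lab-frame interval is Δt = γτ = 1.249 × 16.0 h.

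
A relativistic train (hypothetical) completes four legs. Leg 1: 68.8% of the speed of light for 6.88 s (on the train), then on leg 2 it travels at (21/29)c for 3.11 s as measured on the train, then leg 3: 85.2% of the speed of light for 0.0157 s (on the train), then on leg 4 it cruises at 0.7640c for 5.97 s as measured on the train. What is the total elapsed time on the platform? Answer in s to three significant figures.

Leg 1: β = 0.688; γ = 1/√(1 − 0.688²) = 1/√0.5267 = 1.378; Δt_1 = 1.378 × 6.88 = 9.480 s.
Leg 2: γ = 1/√(1 − (21/29)²) = 29/20 = 1.450; Δt_2 = 1.450 × 3.11 = 4.510 s.
Leg 3: β = 0.852; γ = 1/√(1 − 0.852²) = 1/√0.2741 = 1.910; Δt_3 = 1.910 × 0.0157 = 0.02999 s.
Leg 4: γ = 1/√(1 − 0.7640²) = 1/√0.4163 = 1.550; Δt_4 = 1.550 × 5.97 = 9.253 s.
Total: 9.480 + 4.510 + 0.02999 + 9.253 s.

Δt = 23.3 s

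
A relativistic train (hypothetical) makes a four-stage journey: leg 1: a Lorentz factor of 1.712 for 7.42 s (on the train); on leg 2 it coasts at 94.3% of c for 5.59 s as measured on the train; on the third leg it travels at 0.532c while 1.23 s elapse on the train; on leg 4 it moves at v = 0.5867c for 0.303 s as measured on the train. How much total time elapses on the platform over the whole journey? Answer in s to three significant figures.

Leg 1: γ = 1.712; Δt_1 = 1.712 × 7.42 = 12.70 s.
Leg 2: β = 0.943; γ = 1/√(1 − 0.943²) = 1/√0.1108 = 3.005; Δt_2 = 3.005 × 5.59 = 16.80 s.
Leg 3: γ = 1/√(1 − 0.532²) = 1/√0.7170 = 1.181; Δt_3 = 1.181 × 1.23 = 1.453 s.
Leg 4: γ = 1/√(1 − 0.5867²) = 1/√0.6558 = 1.235; Δt_4 = 1.235 × 0.303 = 0.3742 s.
Total: 12.70 + 16.80 + 1.453 + 0.3742 s.

Δt = 31.3 s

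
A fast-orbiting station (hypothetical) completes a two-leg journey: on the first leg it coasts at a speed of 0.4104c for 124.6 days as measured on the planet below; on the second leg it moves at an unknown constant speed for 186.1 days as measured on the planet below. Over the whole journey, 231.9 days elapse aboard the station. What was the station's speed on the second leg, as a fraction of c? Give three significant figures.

Leg 1: γ = 1/√(1 − 0.4104²) = 1/√0.8316 = 1.097; τ_1 = 124.6/1.097 = 113.6 days.
Leg 2: speed unknown; τ_2 = 186.1/γ_2.
Total proper time: 113.6 + τ_2 = 231.9, so τ_2 = 231.9 − 113.6 = 118.3 days.
γ_2 = 186.1/118.3 = 1.573; β = √(1 − 1/γ²) = √0.5961.

β = 0.772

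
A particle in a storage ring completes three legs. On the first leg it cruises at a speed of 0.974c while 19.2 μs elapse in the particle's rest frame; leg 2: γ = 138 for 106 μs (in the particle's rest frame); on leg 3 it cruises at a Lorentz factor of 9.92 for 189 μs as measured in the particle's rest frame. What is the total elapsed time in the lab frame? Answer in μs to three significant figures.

Leg 1: γ = 1/√(1 − 0.974²) = 1/√0.05132 = 4.414; Δt_1 = 4.414 × 19.2 = 84.75 μs.
Leg 2: γ = 138; Δt_2 = 138.0 × 106 = 1.463×10⁴ μs.
Leg 3: γ = 9.92; Δt_3 = 9.920 × 189 = 1875 μs.
Total: 84.75 + 1.463×10⁴ + 1875 μs.

Δt = 1.66×10⁴ μs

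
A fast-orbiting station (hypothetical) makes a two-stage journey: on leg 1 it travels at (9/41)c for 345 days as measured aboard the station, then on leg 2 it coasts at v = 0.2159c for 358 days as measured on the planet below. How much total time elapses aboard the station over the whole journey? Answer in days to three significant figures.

τ = 695 days

Leg 1: 345 days is already measured aboard the station.
Leg 2: γ = 1/√(1 − 0.2159²) = 1/√0.9534 = 1.024; τ_2 = 358/1.024 = 349.6 days.
Total: 345.0 + 349.6 days.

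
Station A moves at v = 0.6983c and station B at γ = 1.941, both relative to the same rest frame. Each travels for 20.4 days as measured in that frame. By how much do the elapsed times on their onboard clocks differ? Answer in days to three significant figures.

|τ_A − τ_B| = 4.09 days

A: γ = 1/√(1 − 0.6983²) = 1/√0.5124 = 1.397; τ_A = 20.4/1.397 = 14.60 days.
B: γ = 1.941; τ_B = 20.4/1.941 = 10.51 days.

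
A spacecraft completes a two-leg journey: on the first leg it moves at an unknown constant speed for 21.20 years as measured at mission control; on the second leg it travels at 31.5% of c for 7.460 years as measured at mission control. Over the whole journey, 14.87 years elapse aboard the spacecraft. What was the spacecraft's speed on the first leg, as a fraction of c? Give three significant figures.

Leg 1: speed unknown; τ_1 = 21.20/γ_1.
Leg 2: β = 0.315; γ = 1/√(1 − 0.315²) = 1/√0.9008 = 1.054; τ_2 = 7.460/1.054 = 7.080 years.
Total proper time: τ_1 + 7.080 = 14.87, so τ_1 = 14.87 − 7.080 = 7.790 years.
γ_1 = 21.20/7.790 = 2.722; β = √(1 − 1/γ²) = √0.8650.

β = 0.930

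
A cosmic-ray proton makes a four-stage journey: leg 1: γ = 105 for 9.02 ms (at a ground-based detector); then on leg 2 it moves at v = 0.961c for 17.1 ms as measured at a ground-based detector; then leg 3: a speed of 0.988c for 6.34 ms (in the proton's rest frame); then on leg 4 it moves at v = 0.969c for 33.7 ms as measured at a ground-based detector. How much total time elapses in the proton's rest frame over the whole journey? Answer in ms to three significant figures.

Leg 1: γ = 105; τ_1 = 9.02/105.0 = 0.08590 ms.
Leg 2: γ = 1/√(1 − 0.961²) = 1/√0.07648 = 3.616; τ_2 = 17.1/3.616 = 4.729 ms.
Leg 3: 6.34 ms is already measured in the proton's rest frame.
Leg 4: γ = 1/√(1 − 0.969²) = 1/√0.06104 = 4.048; τ_4 = 33.7/4.048 = 8.326 ms.
Total: 0.08590 + 4.729 + 6.340 + 8.326 ms.

τ = 19.5 ms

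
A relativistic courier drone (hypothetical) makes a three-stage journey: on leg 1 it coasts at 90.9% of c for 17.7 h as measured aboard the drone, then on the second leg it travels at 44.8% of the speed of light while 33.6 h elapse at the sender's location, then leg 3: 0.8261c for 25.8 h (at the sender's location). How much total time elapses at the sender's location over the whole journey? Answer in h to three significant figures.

Δt = 102 h

Leg 1: β = 0.909; γ = 1/√(1 − 0.909²) = 1/√0.1737 = 2.399; Δt_1 = 2.399 × 17.7 = 42.47 h.
Leg 2: 33.6 h is already measured at the sender's location.
Leg 3: 25.8 h is already measured at the sender's location.
Total: 42.47 + 33.60 + 25.80 h.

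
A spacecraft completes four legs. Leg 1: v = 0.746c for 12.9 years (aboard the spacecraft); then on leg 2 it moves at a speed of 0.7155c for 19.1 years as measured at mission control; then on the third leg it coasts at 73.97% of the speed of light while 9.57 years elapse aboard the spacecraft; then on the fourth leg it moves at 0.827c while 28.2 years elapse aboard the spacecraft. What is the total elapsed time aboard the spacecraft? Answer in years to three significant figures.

τ = 64.0 years

Leg 1: 12.9 years is already measured aboard the spacecraft.
Leg 2: γ = 1/√(1 − 0.7155²) = 1/√0.4881 = 1.431; τ_2 = 19.1/1.431 = 13.34 years.
Leg 3: 9.57 years is already measured aboard the spacecraft.
Leg 4: 28.2 years is already measured aboard the spacecraft.
Total: 12.90 + 13.34 + 9.570 + 28.20 years.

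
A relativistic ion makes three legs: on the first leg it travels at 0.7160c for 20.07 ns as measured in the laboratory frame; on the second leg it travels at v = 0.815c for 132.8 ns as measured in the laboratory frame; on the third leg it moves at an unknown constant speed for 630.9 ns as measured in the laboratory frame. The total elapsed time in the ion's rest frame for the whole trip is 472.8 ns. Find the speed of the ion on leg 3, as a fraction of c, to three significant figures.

β = 0.796

Leg 1: γ = 1/√(1 − 0.7160²) = 1/√0.4873 = 1.432; τ_1 = 20.07/1.432 = 14.01 ns.
Leg 2: γ = 1/√(1 − 0.815²) = 1/√0.3358 = 1.726; τ_2 = 132.8/1.726 = 76.95 ns.
Leg 3: speed unknown; τ_3 = 630.9/γ_3.
Total proper time: 14.01 + 76.95 + τ_3 = 472.8, so τ_3 = 472.8 − 90.96 = 381.8 ns.
γ_3 = 630.9/381.8 = 1.652; β = √(1 − 1/γ²) = √0.6337.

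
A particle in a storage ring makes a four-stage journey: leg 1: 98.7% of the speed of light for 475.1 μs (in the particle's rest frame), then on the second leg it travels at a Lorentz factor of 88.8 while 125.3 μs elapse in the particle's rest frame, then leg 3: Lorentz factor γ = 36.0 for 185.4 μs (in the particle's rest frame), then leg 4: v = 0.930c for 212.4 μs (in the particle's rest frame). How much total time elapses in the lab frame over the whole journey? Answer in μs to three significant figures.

Δt = 2.13×10⁴ μs

Leg 1: β = 0.987; γ = 1/√(1 − 0.987²) = 1/√0.02583 = 6.222; Δt_1 = 6.222 × 475.1 = 2956 μs.
Leg 2: γ = 88.8; Δt_2 = 88.80 × 125.3 = 1.113×10⁴ μs.
Leg 3: γ = 36.0; Δt_3 = 36.00 × 185.4 = 6674 μs.
Leg 4: γ = 1/√(1 − 0.930²) = 1/√0.1351 = 2.721; Δt_4 = 2.721 × 212.4 = 577.9 μs.
Total: 2956 + 1.113×10⁴ + 6674 + 577.9 μs.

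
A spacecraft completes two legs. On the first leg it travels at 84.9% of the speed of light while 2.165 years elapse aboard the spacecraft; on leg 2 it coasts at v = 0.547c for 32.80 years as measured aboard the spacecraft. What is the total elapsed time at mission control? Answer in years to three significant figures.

Leg 1: β = 0.849; γ = 1/√(1 − 0.849²) = 1/√0.2792 = 1.893; Δt_1 = 1.893 × 2.165 = 4.097 years.
Leg 2: γ = 1/√(1 − 0.547²) = 1/√0.7008 = 1.195; Δt_2 = 1.195 × 32.80 = 39.18 years.
Total: 4.097 + 39.18 years.

Δt = 43.3 years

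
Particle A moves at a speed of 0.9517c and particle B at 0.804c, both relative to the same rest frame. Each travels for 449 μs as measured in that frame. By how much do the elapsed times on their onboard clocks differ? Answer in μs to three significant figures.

A: γ = 1/√(1 − 0.9517²) = 1/√0.09427 = 3.257; τ_A = 449/3.257 = 137.9 μs.
B: γ = 1/√(1 − 0.804²) = 1/√0.3536 = 1.682; τ_B = 449/1.682 = 267.0 μs.

|τ_A − τ_B| = 129 μs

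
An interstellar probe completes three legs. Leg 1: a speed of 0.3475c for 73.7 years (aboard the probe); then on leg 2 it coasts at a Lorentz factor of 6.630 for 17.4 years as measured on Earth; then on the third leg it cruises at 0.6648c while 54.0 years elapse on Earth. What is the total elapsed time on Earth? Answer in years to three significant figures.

Δt = 150 years

Leg 1: γ = 1/√(1 − 0.3475²) = 1/√0.8792 = 1.066; Δt_1 = 1.066 × 73.7 = 78.60 years.
Leg 2: 17.4 years is already measured on Earth.
Leg 3: 54.0 years is already measured on Earth.
Total: 78.60 + 17.40 + 54.00 years.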